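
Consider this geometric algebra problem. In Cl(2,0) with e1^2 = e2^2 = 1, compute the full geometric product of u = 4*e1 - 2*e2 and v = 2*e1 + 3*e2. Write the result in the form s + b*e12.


Expand: (4*e1 - 2*e2)(2*e1 + 3*e2)
= 4*2*e1e1 + 4*3*e1e2 + (-2)*2*e2e1 + (-2)*3*e2e2
Using e1^2 = e2^2 = 1, e2e1 = -e1e2:
Scalar part s = 4*2 + (-2)*3 = 8 + (-6) = 2
Bivector part b = 4*3 - (-2)*2 = 12 - (-4) = 16
uv = 2 + 16*e12


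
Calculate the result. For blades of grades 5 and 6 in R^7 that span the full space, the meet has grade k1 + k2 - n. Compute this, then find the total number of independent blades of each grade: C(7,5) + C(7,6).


Meet grade = grade(A) + grade(B) - n
= 5 + 6 - 7 = 4
C(7,5) = 21
C(7,6) = 7
dim_A + dim_B = 21 + 7 = 28


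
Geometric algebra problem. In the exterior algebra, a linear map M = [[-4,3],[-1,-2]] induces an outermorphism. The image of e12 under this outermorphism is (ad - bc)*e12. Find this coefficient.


The outermorphism of a linear map f sends e1^e2 to f(e1)^f(e2).
f(e1) = -4*e1 - 1*e2
f(e2) = 3*e1 - 2*e2
f(e1) ^ f(e2) = (-4*e1 - 1*e2) ^ (3*e1 - 2*e2)
= (-4)*(-2)*e12 + (-1)*3*e21
= (8 - (-3))*e12
= 11*e12
Coefficient = 11


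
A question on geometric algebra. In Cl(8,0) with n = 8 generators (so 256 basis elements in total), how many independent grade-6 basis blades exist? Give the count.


Number of grade-k basis blades in Cl(p,q) with n = p + q is C(n, k).
n = 8 + 0 = 8
C(8, 6) = 8! / (6! * 2!)
= 40320 / (720 * 2)
= 28


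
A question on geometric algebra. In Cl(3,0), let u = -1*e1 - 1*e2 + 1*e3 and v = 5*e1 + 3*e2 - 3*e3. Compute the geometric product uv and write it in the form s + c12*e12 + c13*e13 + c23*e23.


In Cl(3,0): e_i^2 = 1, e_ie_j = -e_je_i for i != j.
Scalar part = u . v = (-1)*5 + (-1)*3 + 1*(-3)
= -5 + (-3) + (-3) = -11
e12 coeff = (-1)*3 - (-1)*5 = -3 - (-5) = 2
e13 coeff = (-1)*(-3) - 1*5 = 3 - 5 = -2
e23 coeff = (-1)*(-3) - 1*3 = 3 - 3 = 0
uv = -11 + 2*e12 - 2*e13 + 0*e23


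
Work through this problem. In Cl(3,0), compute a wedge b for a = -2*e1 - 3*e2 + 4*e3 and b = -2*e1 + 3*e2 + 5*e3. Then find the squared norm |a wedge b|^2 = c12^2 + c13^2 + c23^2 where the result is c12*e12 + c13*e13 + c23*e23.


a wedge b = (a1*b2 - a2*b1)*e12 + (a1*b3 - a3*b1)*e13 + (a2*b3 - a3*b2)*e23
e12 coeff: (-2)*3 - (-3)*(-2) = -6 - 6 = -12
e13 coeff: (-2)*5 - 4*(-2) = -10 - (-8) = -2
e23 coeff: (-3)*5 - 4*3 = -15 - 12 = -27
|a wedge b|^2 = (-12)^2 + (-2)^2 + (-27)^2
= 144 + 4 + 729
= 877


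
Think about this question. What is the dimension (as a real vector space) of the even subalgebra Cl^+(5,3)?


Even subalgebra dimension = 2^(n-1)
n = 5 + 3 = 8
2^(8 - 1) = 2^7 = 128
Verification: sum of C(8,k) for even k = 1 + 28 + 70 + 28 + 1 = 128
Result = 128


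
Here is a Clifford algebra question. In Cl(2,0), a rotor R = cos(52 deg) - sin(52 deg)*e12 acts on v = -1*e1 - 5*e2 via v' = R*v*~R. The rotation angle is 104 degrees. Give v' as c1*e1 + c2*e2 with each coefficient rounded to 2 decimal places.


Rotor R = cos(52deg) - sin(52deg)*e12
Rotation angle theta = 2 * 52 = 104 degrees
v' = R*v*~R rotates v by theta.
cos(104deg) = -0.2419, sin(104deg) = 0.9703
v'_1 = -1*cos(104deg) - (-5)*sin(104deg)
= -1*(-0.2419) - (-5)*0.9703
= 5.09
v'_2 = -1*sin(104deg) + (-5)*cos(104deg)
= -1*0.9703 + (-5)*(-0.2419)
= 0.24
v' = 5.09*e1 + 0.24*e2


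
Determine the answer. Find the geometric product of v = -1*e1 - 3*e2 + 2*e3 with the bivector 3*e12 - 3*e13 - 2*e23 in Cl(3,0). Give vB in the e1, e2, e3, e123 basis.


vB has grade-1 (vector) and grade-3 (trivector) parts: vB = (v _| B) + (v ^ B).
Vector part <vB>_1:
  e1: -v2*b12 - v3*b13 = -(-3)*(3) - (2)*(-3) = 15
  e2: v1*b12 - v3*b23 = (-1)*(3) - (2)*(-2) = 1
  e3: v1*b13 + v2*b23 = (-1)*(-3) + (-3)*(-2) = 9
Trivector part <vB>_3:
  e123: v1*b23 - v2*b13 + v3*b12 = (-1)*(-2) - (-3)*(-3) + (2)*(3) = -1
vB = 15*e1 + 1*e2 + 9*e3 - 1*e123


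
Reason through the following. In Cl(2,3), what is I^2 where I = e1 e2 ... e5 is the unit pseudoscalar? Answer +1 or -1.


The pseudoscalar I = e1...e_n (product of all n generators) of Cl(p,q) satisfies I^2 = (-1)^(q + n(n-1)/2).
p = 2, q = 3, n = p + q = 5
n(n-1)/2 = 5 * 4 / 2 = 10
Exponent = q + n(n-1)/2 = 3 + 10 = 13
I^2 = (-1)^13 = -1


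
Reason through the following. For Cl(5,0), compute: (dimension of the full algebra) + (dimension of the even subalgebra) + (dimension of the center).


n = 5 + 0 = 5
Total dim = 2^5 = 32
Even subalgebra dim = 2^4 = 16
n is odd, so center dim = 2
Sum = 32 + 16 + 2 = 50


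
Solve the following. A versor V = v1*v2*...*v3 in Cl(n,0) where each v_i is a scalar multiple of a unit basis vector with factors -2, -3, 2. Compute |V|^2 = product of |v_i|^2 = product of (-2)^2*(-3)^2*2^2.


Each vector v_i has |v_i|^2 = s_i^2
Squared scales: (-2)^2 = 4, (-3)^2 = 9, 2^2 = 4
|V|^2 = 4 * 9 * 4
= 144


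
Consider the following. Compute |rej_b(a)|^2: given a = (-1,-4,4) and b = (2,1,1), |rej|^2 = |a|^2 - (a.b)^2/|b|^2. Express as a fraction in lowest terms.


|a|^2 = (-1)^2 + (-4)^2 + 4^2 = 33
|b|^2 = 2^2 + 1^2 + 1^2 = 6
a . b = (-1)*2 + (-4)*1 + 4*1 = -2
(a.b)^2 = (-2)^2 = 4
|rej|^2 = 33 - 4/6
= (198 - 4)/6
= 194/6
In lowest terms: 97/3


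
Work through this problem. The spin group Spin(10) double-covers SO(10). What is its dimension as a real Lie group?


Spin(n) double-covers SO(n); both have Lie algebra so(n) of dimension n(n-1)/2.
n = 10
n(n-1) = 10 * 9 = 90
dim Spin(10) = 90/2 = 45


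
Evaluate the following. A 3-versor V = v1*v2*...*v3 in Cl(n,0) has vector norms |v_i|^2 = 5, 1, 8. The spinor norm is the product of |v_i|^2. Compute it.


Spinor norm N(V) = |v1|^2 * |v2|^2 * ... * |v3|^2
= 5 * 1 * 8
Running product: 5, 5, 40
N(V) = 40


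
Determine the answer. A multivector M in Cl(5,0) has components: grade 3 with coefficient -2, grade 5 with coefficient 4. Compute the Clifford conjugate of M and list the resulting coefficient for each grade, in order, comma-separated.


Clifford conjugate sign for grade k: (-1)^(k(k+1)/2)
Grade 3: (-1)^(3*4/2) = (-1)^6 = 1, coeff -2 -> -2
Grade 5: (-1)^(5*6/2) = (-1)^15 = -1, coeff 4 -> -4
Conjugated coefficients: -2, -4


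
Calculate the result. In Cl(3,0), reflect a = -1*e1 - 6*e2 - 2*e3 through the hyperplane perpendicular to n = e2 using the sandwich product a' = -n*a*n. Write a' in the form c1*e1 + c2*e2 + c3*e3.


Reflection formula: a' = -n*a*n, with n = e2 (unit vector, n^2 = 1).
For reflection through hyperplane perp to e2:
The component along e2 flips sign, others stay.
a = (-1, -6, -2)
a' = (-1, 6, -2)
a' = -1*e1 + 6*e2 - 2*e3


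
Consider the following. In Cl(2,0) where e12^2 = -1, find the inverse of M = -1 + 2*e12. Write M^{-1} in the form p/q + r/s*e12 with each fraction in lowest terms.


M = -1 + 2*e12, where e12^2 = -1.
Since M commutes with its reverse ~M = a - b*e12, M * ~M = a^2 - b^2*e12^2 = a^2 + b^2.
So M^{-1} = ~M / (a^2 + b^2) = (a - b*e12)/(a^2 + b^2).
a^2 + b^2 = 1 + 4 = 5
Scalar part = -1/5 = -1/5
Bivector coeff = -2/5 = -2/5
M^{-1} = -1/5 - 2/5*e12


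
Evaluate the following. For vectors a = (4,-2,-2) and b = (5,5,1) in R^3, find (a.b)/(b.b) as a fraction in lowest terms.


Projection coefficient = (a . b) / (b . b)
a . b = 4*5 + (-2)*5 + (-2)*1
= 20 + (-10) + (-2) = 8
b . b = 5^2 + 5^2 + 1^2
= 25 + 25 + 1 = 51
Coefficient = 8/51
In lowest terms: 8/51


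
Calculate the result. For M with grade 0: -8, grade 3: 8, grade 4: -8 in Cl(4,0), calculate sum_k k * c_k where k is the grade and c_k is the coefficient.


Grade-weighted sum = sum of grade_k * coefficient_k
0*(-8) = 0
3*8 = 24
4*(-8) = -32
Total = 0 + 24 + (-32) = -8


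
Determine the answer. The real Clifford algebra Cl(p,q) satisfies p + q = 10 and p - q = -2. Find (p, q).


We need p + q = 10 and p - q = -2.
Adding: 2p = 10 + (-2) = 8, so p = 4.
Then q = 10 - 4 = 6.
(p, q) = (4, 6)


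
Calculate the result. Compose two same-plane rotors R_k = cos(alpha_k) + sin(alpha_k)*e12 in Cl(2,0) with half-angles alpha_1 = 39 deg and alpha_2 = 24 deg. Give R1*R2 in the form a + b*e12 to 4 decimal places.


Same-plane rotors commute and their half-angles add:
R1*R2 = cos(a1 + a2) + sin(a1 + a2)*e12.
a1 + a2 = 39 + 24 = 63 deg
cos(63 deg) = 0.4540
sin(63 deg) = 0.8910
R1*R2 = 0.4540 + 0.8910*e12


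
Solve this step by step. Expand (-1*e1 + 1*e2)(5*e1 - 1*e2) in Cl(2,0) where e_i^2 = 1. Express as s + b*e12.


Expand: (-1*e1 + 1*e2)(5*e1 - 1*e2)
= (-1)*5*e1e1 + (-1)*(-1)*e1e2 + 1*5*e2e1 + 1*(-1)*e2e2
Using e1^2 = e2^2 = 1, e2e1 = -e1e2:
Scalar part s = (-1)*5 + 1*(-1) = -5 + (-1) = -6
Bivector part b = (-1)*(-1) - 1*5 = 1 - 5 = -4
uv = -6 - 4*e12


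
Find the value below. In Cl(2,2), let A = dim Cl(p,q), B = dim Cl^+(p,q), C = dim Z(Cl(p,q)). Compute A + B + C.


n = 2 + 2 = 4
Total dim = 2^4 = 16
Even subalgebra dim = 2^3 = 8
n is even, so center dim = 1
Sum = 16 + 8 + 1 = 25


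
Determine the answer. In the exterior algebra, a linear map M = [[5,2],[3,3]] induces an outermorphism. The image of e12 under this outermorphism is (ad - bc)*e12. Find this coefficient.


The outermorphism of a linear map f sends e1^e2 to f(e1)^f(e2).
f(e1) = 5*e1 + 3*e2
f(e2) = 2*e1 + 3*e2
f(e1) ^ f(e2) = (5*e1 + 3*e2) ^ (2*e1 + 3*e2)
= 5*3*e12 + 3*2*e21
= (15 - 6)*e12
= 9*e12
Coefficient = 9


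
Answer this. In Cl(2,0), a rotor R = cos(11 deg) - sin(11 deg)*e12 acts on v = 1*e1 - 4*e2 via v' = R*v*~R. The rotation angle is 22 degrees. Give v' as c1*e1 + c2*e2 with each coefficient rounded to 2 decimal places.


Rotor R = cos(11deg) - sin(11deg)*e12
Rotation angle theta = 2 * 11 = 22 degrees
v' = R*v*~R rotates v by theta.
cos(22deg) = 0.9272, sin(22deg) = 0.3746
v'_1 = 1*cos(22deg) - (-4)*sin(22deg)
= 1*0.9272 - (-4)*0.3746
= 2.43
v'_2 = 1*sin(22deg) + (-4)*cos(22deg)
= 1*0.3746 + (-4)*0.9272
= -3.33
v' = 2.43*e1 - 3.33*e2


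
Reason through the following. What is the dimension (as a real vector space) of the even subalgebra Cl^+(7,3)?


Even subalgebra dimension = 2^(n-1)
n = 7 + 3 = 10
2^(10 - 1) = 2^9 = 512
Verification: sum of C(10,k) for even k = 1 + 45 + 210 + 210 + 45 + 1 = 512
Result = 512


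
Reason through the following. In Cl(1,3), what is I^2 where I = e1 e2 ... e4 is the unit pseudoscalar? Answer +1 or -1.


The pseudoscalar I = e1...e_n (product of all n generators) of Cl(p,q) satisfies I^2 = (-1)^(q + n(n-1)/2).
p = 1, q = 3, n = p + q = 4
n(n-1)/2 = 4 * 3 / 2 = 6
Exponent = q + n(n-1)/2 = 3 + 6 = 9
I^2 = (-1)^9 = -1


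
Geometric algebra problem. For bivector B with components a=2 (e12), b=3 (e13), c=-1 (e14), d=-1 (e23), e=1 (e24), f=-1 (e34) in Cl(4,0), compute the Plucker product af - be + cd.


Plucker relation: af - be + cd
a*f = 2*(-1) = -2
b*e = 3*1 = 3
c*d = (-1)*(-1) = 1
af - be + cd = -2 - 3 + 1
= -4


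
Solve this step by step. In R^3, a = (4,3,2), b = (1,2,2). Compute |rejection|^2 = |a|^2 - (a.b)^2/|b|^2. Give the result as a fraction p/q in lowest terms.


|a|^2 = 4^2 + 3^2 + 2^2 = 29
|b|^2 = 1^2 + 2^2 + 2^2 = 9
a . b = 4*1 + 3*2 + 2*2 = 14
(a.b)^2 = 14^2 = 196
|rej|^2 = 29 - 196/9
= (261 - 196)/9
= 65/9
In lowest terms: 65/9


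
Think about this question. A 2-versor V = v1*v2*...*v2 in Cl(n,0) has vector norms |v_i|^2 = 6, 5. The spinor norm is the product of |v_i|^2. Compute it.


Spinor norm N(V) = |v1|^2 * |v2|^2 * ... * |v2|^2
= 6 * 5
Running product: 6, 30
N(V) = 30


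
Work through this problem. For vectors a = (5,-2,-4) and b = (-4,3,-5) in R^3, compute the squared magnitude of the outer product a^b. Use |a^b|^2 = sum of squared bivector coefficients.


a wedge b = (a1*b2 - a2*b1)*e12 + (a1*b3 - a3*b1)*e13 + (a2*b3 - a3*b2)*e23
e12 coeff: 5*3 - (-2)*(-4) = 15 - 8 = 7
e13 coeff: 5*(-5) - (-4)*(-4) = -25 - 16 = -41
e23 coeff: (-2)*(-5) - (-4)*3 = 10 - (-12) = 22
|a wedge b|^2 = 7^2 + (-41)^2 + 22^2
= 49 + 1681 + 484
= 2214


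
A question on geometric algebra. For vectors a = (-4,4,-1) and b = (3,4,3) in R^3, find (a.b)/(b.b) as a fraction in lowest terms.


Projection coefficient = (a . b) / (b . b)
a . b = (-4)*3 + 4*4 + (-1)*3
= -12 + 16 + (-3) = 1
b . b = 3^2 + 4^2 + 3^2
= 9 + 16 + 9 = 34
Coefficient = 1/34
In lowest terms: 1/34


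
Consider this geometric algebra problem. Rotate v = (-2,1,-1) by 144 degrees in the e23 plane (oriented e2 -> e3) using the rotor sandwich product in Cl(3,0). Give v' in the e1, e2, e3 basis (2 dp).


Rotor R = cos(72deg) - sin(72deg)*e23
Rotation angle theta = 2 * 72 = 144 degrees in the e23 plane (e2 -> e3).
The component perpendicular to the plane (e1) is invariant: v'_1 = v1 = -2.00
cos(144deg) = -0.8090, sin(144deg) = 0.5878
v'_2 = v2*cos(theta) - v3*sin(theta) = 1*(-0.8090) - (-1)*0.5878 = -0.22
v'_3 = v2*sin(theta) + v3*cos(theta) = 1*0.5878 + (-1)*(-0.8090) = 1.40
v' = -2.00*e1 - 0.22*e2 + 1.40*e3


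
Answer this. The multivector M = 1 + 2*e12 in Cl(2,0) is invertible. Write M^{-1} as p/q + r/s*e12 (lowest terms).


M = 1 + 2*e12, where e12^2 = -1.
Since M commutes with its reverse ~M = a - b*e12, M * ~M = a^2 - b^2*e12^2 = a^2 + b^2.
So M^{-1} = ~M / (a^2 + b^2) = (a - b*e12)/(a^2 + b^2).
a^2 + b^2 = 1 + 4 = 5
Scalar part = 1/5 = 1/5
Bivector coeff = -2/5 = -2/5
M^{-1} = 1/5 - 2/5*e12


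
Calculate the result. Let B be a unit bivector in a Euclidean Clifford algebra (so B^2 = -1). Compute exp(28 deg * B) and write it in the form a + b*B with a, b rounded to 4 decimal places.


For a unit bivector B with B^2 = -1, the exponential series gives
e^(theta*B) = cos(theta) + sin(theta)*B (the GA analogue of Euler's formula).
theta = 28 degrees = 0.488692 rad
cos(28 deg) = 0.8829
sin(28 deg) = 0.4695
exp(theta*B) = 0.8829 + 0.4695*B


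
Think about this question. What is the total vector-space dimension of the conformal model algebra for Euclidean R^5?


The conformal model of R^5 uses Cl(6,1): the 5 Euclidean generators plus two extra orthogonal generators e+ (e+^2 = +1) and e- (e-^2 = -1), from which the null vectors e0, einf are built.
Number of generators m = 5 + 2 = 7.
dim Cl(p,q) = 2^m = 2^7 = 128


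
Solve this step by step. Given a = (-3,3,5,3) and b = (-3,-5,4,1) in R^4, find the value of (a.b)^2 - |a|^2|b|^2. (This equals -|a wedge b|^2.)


a . b = (-3)*(-3) + 3*(-5) + 5*4 + 3*1
= 9 + (-15) + 20 + 3 = 17
|a|^2 = (-3)^2 + 3^2 + 5^2 + 3^2 = 52
|b|^2 = (-3)^2 + (-5)^2 + 4^2 + 1^2 = 51
(a.b)^2 = 17^2 = 289
|a|^2 * |b|^2 = 52 * 51 = 2652
Result = 289 - 2652 = -2363


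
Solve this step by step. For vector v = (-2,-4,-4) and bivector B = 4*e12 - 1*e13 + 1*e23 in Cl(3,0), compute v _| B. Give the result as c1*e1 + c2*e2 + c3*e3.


Left contraction v _| B = <vB>_1 (grade-1 part of the geometric product vB).
Using e1_|e12 = e2, e2_|e12 = -e1, e1_|e13 = e3, e3_|e13 = -e1, e2_|e23 = e3, e3_|e23 = -e2:
e1 coeff: -v2*b12 - v3*b13 = -(-4)*(4) - (-4)*(-1) = 12
e2 coeff: v1*b12 - v3*b23 = (-2)*(4) - (-4)*(1) = -4
e3 coeff: v1*b13 + v2*b23 = (-2)*(-1) + (-4)*(1) = -2
v _| B = 12*e1 - 4*e2 - 2*e3


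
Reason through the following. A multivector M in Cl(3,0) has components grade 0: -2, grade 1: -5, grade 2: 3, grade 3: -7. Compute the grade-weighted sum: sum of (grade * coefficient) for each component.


Grade-weighted sum = sum of grade_k * coefficient_k
0*(-2) = 0
1*(-5) = -5
2*3 = 6
3*(-7) = -21
Total = 0 + (-5) + 6 + (-21) = -20


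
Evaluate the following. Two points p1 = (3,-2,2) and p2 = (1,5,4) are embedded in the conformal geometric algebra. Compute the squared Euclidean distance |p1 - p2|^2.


p1 - p2 = (2, -7, -2)
|p1 - p2|^2 = 2^2 + (-7)^2 + (-2)^2
= 4 + 49 + 4
= 57


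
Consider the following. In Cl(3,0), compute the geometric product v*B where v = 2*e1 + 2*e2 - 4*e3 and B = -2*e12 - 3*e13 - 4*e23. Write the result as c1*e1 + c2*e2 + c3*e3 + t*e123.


vB has grade-1 (vector) and grade-3 (trivector) parts: vB = (v _| B) + (v ^ B).
Vector part <vB>_1:
  e1: -v2*b12 - v3*b13 = -(2)*(-2) - (-4)*(-3) = -8
  e2: v1*b12 - v3*b23 = (2)*(-2) - (-4)*(-4) = -20
  e3: v1*b13 + v2*b23 = (2)*(-3) + (2)*(-4) = -14
Trivector part <vB>_3:
  e123: v1*b23 - v2*b13 + v3*b12 = (2)*(-4) - (2)*(-3) + (-4)*(-2) = 6
vB = -8*e1 - 20*e2 - 14*e3 + 6*e123


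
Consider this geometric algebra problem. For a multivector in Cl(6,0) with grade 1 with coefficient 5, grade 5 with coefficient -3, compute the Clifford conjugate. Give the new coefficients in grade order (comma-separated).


Clifford conjugate sign for grade k: (-1)^(k(k+1)/2)
Grade 1: (-1)^(1*2/2) = (-1)^1 = -1, coeff 5 -> -5
Grade 5: (-1)^(5*6/2) = (-1)^15 = -1, coeff -3 -> 3
Conjugated coefficients: -5, 3


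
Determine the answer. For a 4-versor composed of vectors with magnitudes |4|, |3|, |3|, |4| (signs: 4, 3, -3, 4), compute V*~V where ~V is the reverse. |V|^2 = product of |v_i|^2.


Each vector v_i has |v_i|^2 = s_i^2
Squared scales: 4^2 = 16, 3^2 = 9, (-3)^2 = 9, 4^2 = 16
|V|^2 = 16 * 9 * 9 * 16
= 20736


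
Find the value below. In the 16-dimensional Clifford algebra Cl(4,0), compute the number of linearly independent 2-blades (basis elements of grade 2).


Number of grade-k basis blades in Cl(p,q) with n = p + q is C(n, k).
n = 4 + 0 = 4
C(4, 2) = 4! / (2! * 2!)
= 24 / (2 * 2)
= 6


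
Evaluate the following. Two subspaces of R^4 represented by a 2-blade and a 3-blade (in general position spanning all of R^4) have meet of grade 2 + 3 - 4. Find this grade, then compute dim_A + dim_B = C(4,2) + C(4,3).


Meet grade = grade(A) + grade(B) - n
= 2 + 3 - 4 = 1
C(4,2) = 6
C(4,3) = 4
dim_A + dim_B = 6 + 4 = 10


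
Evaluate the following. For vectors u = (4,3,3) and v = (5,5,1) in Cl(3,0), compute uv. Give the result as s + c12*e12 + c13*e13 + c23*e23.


In Cl(3,0): e_i^2 = 1, e_ie_j = -e_je_i for i != j.
Scalar part = u . v = 4*5 + 3*5 + 3*1
= 20 + 15 + 3 = 38
e12 coeff = 4*5 - 3*5 = 20 - 15 = 5
e13 coeff = 4*1 - 3*5 = 4 - 15 = -11
e23 coeff = 3*1 - 3*5 = 3 - 15 = -12
uv = 38 + 5*e12 - 11*e13 - 12*e23


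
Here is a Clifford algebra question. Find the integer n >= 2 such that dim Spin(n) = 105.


dim Spin(n) = dim so(n) = n(n-1)/2.
Solve n(n-1)/2 = 105, i.e. n^2 - n - 210 = 0.
Discriminant = 1 + 8*105 = 841
n = (1 + sqrt(841))/2 = (1 + 29)/2 = 15


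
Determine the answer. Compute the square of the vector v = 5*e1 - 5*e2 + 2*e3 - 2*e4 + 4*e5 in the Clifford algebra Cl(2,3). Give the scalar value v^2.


v^2 = sum of c_i^2 * e_i^2
Positive signature terms (e_i^2 = +1): 5^2 + (-5)^2 = 50
Negative signature terms (e_j^2 = -1): 2^2 + (-2)^2 + 4^2 = 24
v^2 = 50 - 24 = 26


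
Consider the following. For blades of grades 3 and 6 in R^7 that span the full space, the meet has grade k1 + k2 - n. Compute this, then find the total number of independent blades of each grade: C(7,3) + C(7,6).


Meet grade = grade(A) + grade(B) - n
= 3 + 6 - 7 = 2
C(7,3) = 35
C(7,6) = 7
dim_A + dim_B = 35 + 7 = 42


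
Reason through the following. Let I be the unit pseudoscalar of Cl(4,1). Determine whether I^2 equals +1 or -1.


The pseudoscalar I = e1...e_n (product of all n generators) of Cl(p,q) satisfies I^2 = (-1)^(q + n(n-1)/2).
p = 4, q = 1, n = p + q = 5
n(n-1)/2 = 5 * 4 / 2 = 10
Exponent = q + n(n-1)/2 = 1 + 10 = 11
I^2 = (-1)^11 = -1


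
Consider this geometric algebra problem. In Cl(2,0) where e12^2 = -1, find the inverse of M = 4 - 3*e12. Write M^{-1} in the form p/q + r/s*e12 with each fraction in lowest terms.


M = 4 - 3*e12, where e12^2 = -1.
Since M commutes with its reverse ~M = a - b*e12, M * ~M = a^2 - b^2*e12^2 = a^2 + b^2.
So M^{-1} = ~M / (a^2 + b^2) = (a - b*e12)/(a^2 + b^2).
a^2 + b^2 = 16 + 9 = 25
Scalar part = 4/25 = 4/25
Bivector coeff = 3/25 = 3/25
M^{-1} = 4/25 + 3/25*e12


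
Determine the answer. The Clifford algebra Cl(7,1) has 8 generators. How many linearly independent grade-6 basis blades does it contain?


Number of grade-k basis blades in Cl(p,q) with n = p + q is C(n, k).
n = 7 + 1 = 8
C(8, 6) = 8! / (6! * 2!)
= 40320 / (720 * 2)
= 28


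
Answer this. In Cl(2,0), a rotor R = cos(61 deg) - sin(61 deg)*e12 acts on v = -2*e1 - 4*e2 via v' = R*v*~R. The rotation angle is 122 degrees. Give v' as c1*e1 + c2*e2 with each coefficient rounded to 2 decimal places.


Rotor R = cos(61deg) - sin(61deg)*e12
Rotation angle theta = 2 * 61 = 122 degrees
v' = R*v*~R rotates v by theta.
cos(122deg) = -0.5299, sin(122deg) = 0.8480
v'_1 = -2*cos(122deg) - (-4)*sin(122deg)
= -2*(-0.5299) - (-4)*0.8480
= 4.45
v'_2 = -2*sin(122deg) + (-4)*cos(122deg)
= -2*0.8480 + (-4)*(-0.5299)
= 0.42
v' = 4.45*e1 + 0.42*e2


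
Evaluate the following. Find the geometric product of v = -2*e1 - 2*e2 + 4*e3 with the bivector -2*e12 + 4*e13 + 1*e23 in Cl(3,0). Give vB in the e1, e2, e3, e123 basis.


vB has grade-1 (vector) and grade-3 (trivector) parts: vB = (v _| B) + (v ^ B).
Vector part <vB>_1:
  e1: -v2*b12 - v3*b13 = -(-2)*(-2) - (4)*(4) = -20
  e2: v1*b12 - v3*b23 = (-2)*(-2) - (4)*(1) = 0
  e3: v1*b13 + v2*b23 = (-2)*(4) + (-2)*(1) = -10
Trivector part <vB>_3:
  e123: v1*b23 - v2*b13 + v3*b12 = (-2)*(1) - (-2)*(4) + (4)*(-2) = -2
vB = -20*e1 + 0*e2 - 10*e3 - 2*e123


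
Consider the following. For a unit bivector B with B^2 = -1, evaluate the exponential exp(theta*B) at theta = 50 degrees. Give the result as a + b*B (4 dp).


For a unit bivector B with B^2 = -1, the exponential series gives
e^(theta*B) = cos(theta) + sin(theta)*B (the GA analogue of Euler's formula).
theta = 50 degrees = 0.872665 rad
cos(50 deg) = 0.6428
sin(50 deg) = 0.7660
exp(theta*B) = 0.6428 + 0.7660*B


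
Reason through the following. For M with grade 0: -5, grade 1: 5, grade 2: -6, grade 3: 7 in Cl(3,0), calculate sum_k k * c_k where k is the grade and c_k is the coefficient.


Grade-weighted sum = sum of grade_k * coefficient_k
0*(-5) = 0
1*5 = 5
2*(-6) = -12
3*7 = 21
Total = 0 + 5 + (-12) + 21 = 14


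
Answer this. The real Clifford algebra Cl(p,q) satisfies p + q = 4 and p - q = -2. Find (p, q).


We need p + q = 4 and p - q = -2.
Adding: 2p = 4 + (-2) = 2, so p = 1.
Then q = 4 - 1 = 3.
(p, q) = (1, 3)


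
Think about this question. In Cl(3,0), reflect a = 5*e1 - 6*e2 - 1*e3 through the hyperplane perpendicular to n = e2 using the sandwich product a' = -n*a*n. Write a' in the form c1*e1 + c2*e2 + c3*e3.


Reflection formula: a' = -n*a*n, with n = e2 (unit vector, n^2 = 1).
For reflection through hyperplane perp to e2:
The component along e2 flips sign, others stay.
a = (5, -6, -1)
a' = (5, 6, -1)
a' = 5*e1 + 6*e2 - 1*e3


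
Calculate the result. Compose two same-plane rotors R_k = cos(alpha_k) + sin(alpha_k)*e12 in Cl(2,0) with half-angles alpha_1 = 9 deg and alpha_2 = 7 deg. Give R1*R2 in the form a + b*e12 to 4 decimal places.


Same-plane rotors commute and their half-angles add:
R1*R2 = cos(a1 + a2) + sin(a1 + a2)*e12.
a1 + a2 = 9 + 7 = 16 deg
cos(16 deg) = 0.9613
sin(16 deg) = 0.2756
R1*R2 = 0.9613 + 0.2756*e12


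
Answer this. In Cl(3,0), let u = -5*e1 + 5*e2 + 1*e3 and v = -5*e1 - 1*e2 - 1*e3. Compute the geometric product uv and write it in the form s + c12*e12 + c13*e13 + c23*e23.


In Cl(3,0): e_i^2 = 1, e_ie_j = -e_je_i for i != j.
Scalar part = u . v = (-5)*(-5) + 5*(-1) + 1*(-1)
= 25 + (-5) + (-1) = 19
e12 coeff = (-5)*(-1) - 5*(-5) = 5 - (-25) = 30
e13 coeff = (-5)*(-1) - 1*(-5) = 5 - (-5) = 10
e23 coeff = 5*(-1) - 1*(-1) = -5 - (-1) = -4
uv = 19 + 30*e12 + 10*e13 - 4*e23


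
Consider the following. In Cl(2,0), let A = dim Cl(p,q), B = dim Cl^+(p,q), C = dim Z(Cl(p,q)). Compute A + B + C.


n = 2 + 0 = 2
Total dim = 2^2 = 4
Even subalgebra dim = 2^1 = 2
n is even, so center dim = 1
Sum = 4 + 2 + 1 = 7


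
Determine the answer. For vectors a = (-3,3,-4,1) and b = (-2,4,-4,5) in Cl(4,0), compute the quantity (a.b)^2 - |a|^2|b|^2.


a . b = (-3)*(-2) + 3*4 + (-4)*(-4) + 1*5
= 6 + 12 + 16 + 5 = 39
|a|^2 = (-3)^2 + 3^2 + (-4)^2 + 1^2 = 35
|b|^2 = (-2)^2 + 4^2 + (-4)^2 + 5^2 = 61
(a.b)^2 = 39^2 = 1521
|a|^2 * |b|^2 = 35 * 61 = 2135
Result = 1521 - 2135 = -614


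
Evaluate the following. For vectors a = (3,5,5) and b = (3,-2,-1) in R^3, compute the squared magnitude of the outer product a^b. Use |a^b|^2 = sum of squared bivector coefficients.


a wedge b = (a1*b2 - a2*b1)*e12 + (a1*b3 - a3*b1)*e13 + (a2*b3 - a3*b2)*e23
e12 coeff: 3*(-2) - 5*3 = -6 - 15 = -21
e13 coeff: 3*(-1) - 5*3 = -3 - 15 = -18
e23 coeff: 5*(-1) - 5*(-2) = -5 - (-10) = 5
|a wedge b|^2 = (-21)^2 + (-18)^2 + 5^2
= 441 + 324 + 25
= 790


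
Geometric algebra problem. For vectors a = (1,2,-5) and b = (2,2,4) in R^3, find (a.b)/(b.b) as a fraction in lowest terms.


Projection coefficient = (a . b) / (b . b)
a . b = 1*2 + 2*2 + (-5)*4
= 2 + 4 + (-20) = -14
b . b = 2^2 + 2^2 + 4^2
= 4 + 4 + 16 = 24
Coefficient = -14/24
In lowest terms: -7/12


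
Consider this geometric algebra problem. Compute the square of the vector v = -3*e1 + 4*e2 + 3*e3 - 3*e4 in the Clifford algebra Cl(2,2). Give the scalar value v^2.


v^2 = sum of c_i^2 * e_i^2
Positive signature terms (e_i^2 = +1): (-3)^2 + 4^2 = 25
Negative signature terms (e_j^2 = -1): 3^2 + (-3)^2 = 18
v^2 = 25 - 18 = 7


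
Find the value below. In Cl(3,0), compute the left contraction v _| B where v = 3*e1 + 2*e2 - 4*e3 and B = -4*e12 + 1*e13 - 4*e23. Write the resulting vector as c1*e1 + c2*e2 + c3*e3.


Left contraction v _| B = <vB>_1 (grade-1 part of the geometric product vB).
Using e1_|e12 = e2, e2_|e12 = -e1, e1_|e13 = e3, e3_|e13 = -e1, e2_|e23 = e3, e3_|e23 = -e2:
e1 coeff: -v2*b12 - v3*b13 = -(2)*(-4) - (-4)*(1) = 12
e2 coeff: v1*b12 - v3*b23 = (3)*(-4) - (-4)*(-4) = -28
e3 coeff: v1*b13 + v2*b23 = (3)*(1) + (2)*(-4) = -5
v _| B = 12*e1 - 28*e2 - 5*e3


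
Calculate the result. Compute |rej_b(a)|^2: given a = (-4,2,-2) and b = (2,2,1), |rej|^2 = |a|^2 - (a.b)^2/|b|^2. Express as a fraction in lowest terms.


|a|^2 = (-4)^2 + 2^2 + (-2)^2 = 24
|b|^2 = 2^2 + 2^2 + 1^2 = 9
a . b = (-4)*2 + 2*2 + (-2)*1 = -6
(a.b)^2 = (-6)^2 = 36
|rej|^2 = 24 - 36/9
= (216 - 36)/9
= 180/9
In lowest terms: 20/1


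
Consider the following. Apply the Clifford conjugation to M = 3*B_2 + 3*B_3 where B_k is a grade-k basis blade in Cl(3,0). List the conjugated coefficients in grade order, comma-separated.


Clifford conjugate sign for grade k: (-1)^(k(k+1)/2)
Grade 2: (-1)^(2*3/2) = (-1)^3 = -1, coeff 3 -> -3
Grade 3: (-1)^(3*4/2) = (-1)^6 = 1, coeff 3 -> 3
Conjugated coefficients: -3, 3


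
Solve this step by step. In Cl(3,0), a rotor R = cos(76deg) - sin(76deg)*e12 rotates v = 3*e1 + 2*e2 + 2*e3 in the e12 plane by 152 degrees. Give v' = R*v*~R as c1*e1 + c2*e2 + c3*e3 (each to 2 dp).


Rotor R = cos(76deg) - sin(76deg)*e12
Rotation angle theta = 2 * 76 = 152 degrees in the e12 plane (e1 -> e2).
The component perpendicular to the plane (e3) is invariant: v'_3 = v3 = 2.00
cos(152deg) = -0.8829, sin(152deg) = 0.4695
v'_1 = v1*cos(theta) - v2*sin(theta) = 3*(-0.8829) - 2*0.4695 = -3.59
v'_2 = v1*sin(theta) + v2*cos(theta) = 3*0.4695 + 2*(-0.8829) = -0.36
v' = -3.59*e1 - 0.36*e2 + 2.00*e3


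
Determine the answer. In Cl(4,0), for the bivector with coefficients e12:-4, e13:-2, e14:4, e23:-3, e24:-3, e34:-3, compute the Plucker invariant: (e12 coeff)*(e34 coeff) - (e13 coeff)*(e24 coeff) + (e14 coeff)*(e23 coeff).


Plucker relation: af - be + cd
a*f = (-4)*(-3) = 12
b*e = (-2)*(-3) = 6
c*d = 4*(-3) = -12
af - be + cd = 12 - 6 + (-12)
= -6


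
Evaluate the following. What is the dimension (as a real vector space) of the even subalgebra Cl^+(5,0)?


Even subalgebra dimension = 2^(n-1)
n = 5 + 0 = 5
2^(5 - 1) = 2^4 = 16
Verification: sum of C(5,k) for even k = 1 + 10 + 5 = 16
Result = 16


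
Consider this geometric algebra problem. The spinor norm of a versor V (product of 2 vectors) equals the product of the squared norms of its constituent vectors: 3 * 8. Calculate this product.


Spinor norm N(V) = |v1|^2 * |v2|^2 * ... * |v2|^2
= 3 * 8
Running product: 3, 24
N(V) = 24


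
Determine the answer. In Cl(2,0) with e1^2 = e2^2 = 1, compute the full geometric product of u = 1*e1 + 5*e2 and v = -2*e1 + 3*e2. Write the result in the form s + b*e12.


Expand: (1*e1 + 5*e2)(-2*e1 + 3*e2)
= 1*(-2)*e1e1 + 1*3*e1e2 + 5*(-2)*e2e1 + 5*3*e2e2
Using e1^2 = e2^2 = 1, e2e1 = -e1e2:
Scalar part s = 1*(-2) + 5*3 = -2 + 15 = 13
Bivector part b = 1*3 - 5*(-2) = 3 - (-10) = 13
uv = 13 + 13*e12


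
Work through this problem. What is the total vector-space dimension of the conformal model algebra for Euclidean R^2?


The conformal model of R^2 uses Cl(3,1): the 2 Euclidean generators plus two extra orthogonal generators e+ (e+^2 = +1) and e- (e-^2 = -1), from which the null vectors e0, einf are built.
Number of generators m = 2 + 2 = 4.
dim Cl(p,q) = 2^m = 2^4 = 16


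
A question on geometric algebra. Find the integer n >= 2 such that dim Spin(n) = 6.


dim Spin(n) = dim so(n) = n(n-1)/2.
Solve n(n-1)/2 = 6, i.e. n^2 - n - 12 = 0.
Discriminant = 1 + 8*6 = 49
n = (1 + sqrt(49))/2 = (1 + 7)/2 = 4


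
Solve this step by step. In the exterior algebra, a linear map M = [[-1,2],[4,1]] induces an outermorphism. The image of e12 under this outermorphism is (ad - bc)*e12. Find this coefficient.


The outermorphism of a linear map f sends e1^e2 to f(e1)^f(e2).
f(e1) = -1*e1 + 4*e2
f(e2) = 2*e1 + 1*e2
f(e1) ^ f(e2) = (-1*e1 + 4*e2) ^ (2*e1 + 1*e2)
= (-1)*1*e12 + 4*2*e21
= (-1 - 8)*e12
= -9*e12
Coefficient = -9


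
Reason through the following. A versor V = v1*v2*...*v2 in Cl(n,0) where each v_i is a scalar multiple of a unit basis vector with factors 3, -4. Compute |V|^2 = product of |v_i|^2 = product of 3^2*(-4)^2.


Each vector v_i has |v_i|^2 = s_i^2
Squared scales: 3^2 = 9, (-4)^2 = 16
|V|^2 = 9 * 16
= 144


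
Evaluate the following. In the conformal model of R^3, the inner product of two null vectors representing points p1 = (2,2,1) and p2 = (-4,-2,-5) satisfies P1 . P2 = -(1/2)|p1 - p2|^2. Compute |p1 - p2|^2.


p1 - p2 = (6, 4, 6)
|p1 - p2|^2 = 6^2 + 4^2 + 6^2
= 36 + 16 + 36
= 88


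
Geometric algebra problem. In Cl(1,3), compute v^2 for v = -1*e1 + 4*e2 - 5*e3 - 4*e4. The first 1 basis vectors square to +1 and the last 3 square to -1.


v^2 = sum of c_i^2 * e_i^2
Positive signature terms (e_i^2 = +1): (-1)^2 = 1
Negative signature terms (e_j^2 = -1): 4^2 + (-5)^2 + (-4)^2 = 57
v^2 = 1 - 57 = -56


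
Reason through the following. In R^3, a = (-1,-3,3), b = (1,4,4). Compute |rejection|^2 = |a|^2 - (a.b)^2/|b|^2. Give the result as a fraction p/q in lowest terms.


|a|^2 = (-1)^2 + (-3)^2 + 3^2 = 19
|b|^2 = 1^2 + 4^2 + 4^2 = 33
a . b = (-1)*1 + (-3)*4 + 3*4 = -1
(a.b)^2 = (-1)^2 = 1
|rej|^2 = 19 - 1/33
= (627 - 1)/33
= 626/33
In lowest terms: 626/33


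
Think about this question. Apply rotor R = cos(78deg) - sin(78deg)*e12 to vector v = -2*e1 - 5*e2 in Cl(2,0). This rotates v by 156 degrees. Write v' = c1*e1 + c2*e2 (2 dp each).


Rotor R = cos(78deg) - sin(78deg)*e12
Rotation angle theta = 2 * 78 = 156 degrees
v' = R*v*~R rotates v by theta.
cos(156deg) = -0.9135, sin(156deg) = 0.4067
v'_1 = -2*cos(156deg) - (-5)*sin(156deg)
= -2*(-0.9135) - (-5)*0.4067
= 3.86
v'_2 = -2*sin(156deg) + (-5)*cos(156deg)
= -2*0.4067 + (-5)*(-0.9135)
= 3.75
v' = 3.86*e1 + 3.75*e2


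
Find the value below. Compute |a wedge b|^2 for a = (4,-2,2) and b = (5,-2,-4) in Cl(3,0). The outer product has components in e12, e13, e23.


a wedge b = (a1*b2 - a2*b1)*e12 + (a1*b3 - a3*b1)*e13 + (a2*b3 - a3*b2)*e23
e12 coeff: 4*(-2) - (-2)*5 = -8 - (-10) = 2
e13 coeff: 4*(-4) - 2*5 = -16 - 10 = -26
e23 coeff: (-2)*(-4) - 2*(-2) = 8 - (-4) = 12
|a wedge b|^2 = 2^2 + (-26)^2 + 12^2
= 4 + 676 + 144
= 824


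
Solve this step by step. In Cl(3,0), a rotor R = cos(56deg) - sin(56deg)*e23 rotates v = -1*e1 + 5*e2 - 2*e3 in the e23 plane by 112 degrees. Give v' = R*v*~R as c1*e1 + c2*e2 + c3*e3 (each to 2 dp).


Rotor R = cos(56deg) - sin(56deg)*e23
Rotation angle theta = 2 * 56 = 112 degrees in the e23 plane (e2 -> e3).
The component perpendicular to the plane (e1) is invariant: v'_1 = v1 = -1.00
cos(112deg) = -0.3746, sin(112deg) = 0.9272
v'_2 = v2*cos(theta) - v3*sin(theta) = 5*(-0.3746) - (-2)*0.9272 = -0.02
v'_3 = v2*sin(theta) + v3*cos(theta) = 5*0.9272 + (-2)*(-0.3746) = 5.39
v' = -1.00*e1 - 0.02*e2 + 5.39*e3


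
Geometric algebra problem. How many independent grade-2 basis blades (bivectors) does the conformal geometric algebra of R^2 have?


The conformal model of R^2 uses Cl(3,1) with m = 2 + 2 = 4 generators.
Number of grade-2 blades = C(m, 2) = C(4, 2)
= 4*3/2 = 6


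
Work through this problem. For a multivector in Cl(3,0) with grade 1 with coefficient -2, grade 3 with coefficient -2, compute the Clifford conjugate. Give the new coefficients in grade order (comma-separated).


Clifford conjugate sign for grade k: (-1)^(k(k+1)/2)
Grade 1: (-1)^(1*2/2) = (-1)^1 = -1, coeff -2 -> 2
Grade 3: (-1)^(3*4/2) = (-1)^6 = 1, coeff -2 -> -2
Conjugated coefficients: 2, -2


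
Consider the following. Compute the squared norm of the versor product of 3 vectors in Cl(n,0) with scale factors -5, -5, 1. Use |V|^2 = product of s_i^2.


Each vector v_i has |v_i|^2 = s_i^2
Squared scales: (-5)^2 = 25, (-5)^2 = 25, 1^2 = 1
|V|^2 = 25 * 25 * 1
= 625


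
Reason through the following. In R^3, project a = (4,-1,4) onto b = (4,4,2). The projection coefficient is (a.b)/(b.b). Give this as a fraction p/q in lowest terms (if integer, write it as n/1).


Projection coefficient = (a . b) / (b . b)
a . b = 4*4 + (-1)*4 + 4*2
= 16 + (-4) + 8 = 20
b . b = 4^2 + 4^2 + 2^2
= 16 + 16 + 4 = 36
Coefficient = 20/36
In lowest terms: 5/9


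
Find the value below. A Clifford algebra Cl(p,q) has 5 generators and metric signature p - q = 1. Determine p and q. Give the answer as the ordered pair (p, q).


We need p + q = 5 and p - q = 1.
Adding: 2p = 5 + 1 = 6, so p = 3.
Then q = 5 - 3 = 2.
(p, q) = (3, 2)


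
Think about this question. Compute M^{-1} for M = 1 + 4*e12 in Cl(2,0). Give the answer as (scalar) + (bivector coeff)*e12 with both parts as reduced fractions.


M = 1 + 4*e12, where e12^2 = -1.
Since M commutes with its reverse ~M = a - b*e12, M * ~M = a^2 - b^2*e12^2 = a^2 + b^2.
So M^{-1} = ~M / (a^2 + b^2) = (a - b*e12)/(a^2 + b^2).
a^2 + b^2 = 1 + 16 = 17
Scalar part = 1/17 = 1/17
Bivector coeff = -4/17 = -4/17
M^{-1} = 1/17 - 4/17*e12


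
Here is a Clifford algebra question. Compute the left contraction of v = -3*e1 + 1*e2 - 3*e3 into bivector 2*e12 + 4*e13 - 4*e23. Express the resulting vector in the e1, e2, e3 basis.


Left contraction v _| B = <vB>_1 (grade-1 part of the geometric product vB).
Using e1_|e12 = e2, e2_|e12 = -e1, e1_|e13 = e3, e3_|e13 = -e1, e2_|e23 = e3, e3_|e23 = -e2:
e1 coeff: -v2*b12 - v3*b13 = -(1)*(2) - (-3)*(4) = 10
e2 coeff: v1*b12 - v3*b23 = (-3)*(2) - (-3)*(-4) = -18
e3 coeff: v1*b13 + v2*b23 = (-3)*(4) + (1)*(-4) = -16
v _| B = 10*e1 - 18*e2 - 16*e3


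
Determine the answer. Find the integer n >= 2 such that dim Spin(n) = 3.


dim Spin(n) = dim so(n) = n(n-1)/2.
Solve n(n-1)/2 = 3, i.e. n^2 - n - 6 = 0.
Discriminant = 1 + 8*3 = 25
n = (1 + sqrt(25))/2 = (1 + 5)/2 = 3


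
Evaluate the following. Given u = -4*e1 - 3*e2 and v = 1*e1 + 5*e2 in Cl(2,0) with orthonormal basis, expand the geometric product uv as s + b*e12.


Expand: (-4*e1 - 3*e2)(1*e1 + 5*e2)
= (-4)*1*e1e1 + (-4)*5*e1e2 + (-3)*1*e2e1 + (-3)*5*e2e2
Using e1^2 = e2^2 = 1, e2e1 = -e1e2:
Scalar part s = (-4)*1 + (-3)*5 = -4 + (-15) = -19
Bivector part b = (-4)*5 - (-3)*1 = -20 - (-3) = -17
uv = -19 - 17*e12


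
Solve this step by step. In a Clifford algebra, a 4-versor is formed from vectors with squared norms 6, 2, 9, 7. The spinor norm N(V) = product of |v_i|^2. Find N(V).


Spinor norm N(V) = |v1|^2 * |v2|^2 * ... * |v4|^2
= 6 * 2 * 9 * 7
Running product: 6, 12, 108, 756
N(V) = 756


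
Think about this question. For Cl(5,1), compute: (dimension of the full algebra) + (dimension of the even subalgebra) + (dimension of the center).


n = 5 + 1 = 6
Total dim = 2^6 = 64
Even subalgebra dim = 2^5 = 32
n is even, so center dim = 1
Sum = 64 + 32 + 1 = 97


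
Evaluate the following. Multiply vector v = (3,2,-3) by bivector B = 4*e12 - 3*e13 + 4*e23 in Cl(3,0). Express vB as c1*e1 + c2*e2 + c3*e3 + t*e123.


vB has grade-1 (vector) and grade-3 (trivector) parts: vB = (v _| B) + (v ^ B).
Vector part <vB>_1:
  e1: -v2*b12 - v3*b13 = -(2)*(4) - (-3)*(-3) = -17
  e2: v1*b12 - v3*b23 = (3)*(4) - (-3)*(4) = 24
  e3: v1*b13 + v2*b23 = (3)*(-3) + (2)*(4) = -1
Trivector part <vB>_3:
  e123: v1*b23 - v2*b13 + v3*b12 = (3)*(4) - (2)*(-3) + (-3)*(4) = 6
vB = -17*e1 + 24*e2 - 1*e3 + 6*e123


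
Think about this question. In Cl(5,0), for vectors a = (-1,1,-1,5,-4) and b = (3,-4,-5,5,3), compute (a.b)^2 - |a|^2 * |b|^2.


a . b = (-1)*3 + 1*(-4) + (-1)*(-5) + 5*5 + (-4)*3
= -3 + (-4) + 5 + 25 + (-12) = 11
|a|^2 = (-1)^2 + 1^2 + (-1)^2 + 5^2 + (-4)^2 = 44
|b|^2 = 3^2 + (-4)^2 + (-5)^2 + 5^2 + 3^2 = 84
(a.b)^2 = 11^2 = 121
|a|^2 * |b|^2 = 44 * 84 = 3696
Result = 121 - 3696 = -3575


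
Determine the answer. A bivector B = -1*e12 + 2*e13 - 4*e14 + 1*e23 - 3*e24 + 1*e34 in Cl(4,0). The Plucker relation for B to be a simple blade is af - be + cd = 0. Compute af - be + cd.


Plucker relation: af - be + cd
a*f = (-1)*1 = -1
b*e = 2*(-3) = -6
c*d = (-4)*1 = -4
af - be + cd = -1 - (-6) + (-4)
= 1


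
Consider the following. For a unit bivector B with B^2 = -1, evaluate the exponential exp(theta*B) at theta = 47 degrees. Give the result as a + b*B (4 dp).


For a unit bivector B with B^2 = -1, the exponential series gives
e^(theta*B) = cos(theta) + sin(theta)*B (the GA analogue of Euler's formula).
theta = 47 degrees = 0.820305 rad
cos(47 deg) = 0.6820
sin(47 deg) = 0.7314
exp(theta*B) = 0.6820 + 0.7314*B


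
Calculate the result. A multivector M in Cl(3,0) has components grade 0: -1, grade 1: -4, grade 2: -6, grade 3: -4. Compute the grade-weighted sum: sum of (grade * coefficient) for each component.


Grade-weighted sum = sum of grade_k * coefficient_k
0*(-1) = 0
1*(-4) = -4
2*(-6) = -12
3*(-4) = -12
Total = 0 + (-4) + (-12) + (-12) = -28


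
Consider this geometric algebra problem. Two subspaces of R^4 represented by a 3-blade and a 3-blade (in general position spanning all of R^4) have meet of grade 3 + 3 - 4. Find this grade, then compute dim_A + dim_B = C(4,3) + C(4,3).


Meet grade = grade(A) + grade(B) - n
= 3 + 3 - 4 = 2
C(4,3) = 4
C(4,3) = 4
dim_A + dim_B = 4 + 4 = 8


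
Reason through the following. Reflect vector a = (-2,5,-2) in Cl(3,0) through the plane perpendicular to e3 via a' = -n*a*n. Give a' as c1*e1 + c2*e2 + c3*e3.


Reflection formula: a' = -n*a*n, with n = e3 (unit vector, n^2 = 1).
For reflection through hyperplane perp to e3:
The component along e3 flips sign, others stay.
a = (-2, 5, -2)
a' = (-2, 5, 2)
a' = -2*e1 + 5*e2 + 2*e3


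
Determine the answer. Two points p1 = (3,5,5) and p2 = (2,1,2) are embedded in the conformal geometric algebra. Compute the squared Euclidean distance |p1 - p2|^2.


p1 - p2 = (1, 4, 3)
|p1 - p2|^2 = 1^2 + 4^2 + 3^2
= 1 + 16 + 9
= 26


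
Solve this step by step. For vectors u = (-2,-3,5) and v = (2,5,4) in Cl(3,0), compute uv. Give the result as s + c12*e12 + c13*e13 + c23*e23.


In Cl(3,0): e_i^2 = 1, e_ie_j = -e_je_i for i != j.
Scalar part = u . v = (-2)*2 + (-3)*5 + 5*4
= -4 + (-15) + 20 = 1
e12 coeff = (-2)*5 - (-3)*2 = -10 - (-6) = -4
e13 coeff = (-2)*4 - 5*2 = -8 - 10 = -18
e23 coeff = (-3)*4 - 5*5 = -12 - 25 = -37
uv = 1 - 4*e12 - 18*e13 - 37*e23


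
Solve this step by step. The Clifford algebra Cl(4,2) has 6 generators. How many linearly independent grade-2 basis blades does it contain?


Number of grade-k basis blades in Cl(p,q) with n = p + q is C(n, k).
n = 4 + 2 = 6
C(6, 2) = 6! / (2! * 4!)
= 720 / (2 * 24)
= 15


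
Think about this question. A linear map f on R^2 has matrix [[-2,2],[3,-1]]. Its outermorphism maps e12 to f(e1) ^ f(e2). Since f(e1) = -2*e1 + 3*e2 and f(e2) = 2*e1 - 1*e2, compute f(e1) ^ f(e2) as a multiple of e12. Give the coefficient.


The outermorphism of a linear map f sends e1^e2 to f(e1)^f(e2).
f(e1) = -2*e1 + 3*e2
f(e2) = 2*e1 - 1*e2
f(e1) ^ f(e2) = (-2*e1 + 3*e2) ^ (2*e1 - 1*e2)
= (-2)*(-1)*e12 + 3*2*e21
= (2 - 6)*e12
= -4*e12
Coefficient = -4
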